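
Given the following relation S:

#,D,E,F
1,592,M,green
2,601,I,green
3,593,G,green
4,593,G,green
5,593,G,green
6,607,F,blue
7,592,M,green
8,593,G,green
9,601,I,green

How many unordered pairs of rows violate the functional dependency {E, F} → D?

0

(E=M, F=green): all 2 rows agree on D — 0 pairs.
(E=I, F=green): all 2 rows agree on D — 0 pairs.
(E=G, F=green): all 4 rows agree on D — 0 pairs.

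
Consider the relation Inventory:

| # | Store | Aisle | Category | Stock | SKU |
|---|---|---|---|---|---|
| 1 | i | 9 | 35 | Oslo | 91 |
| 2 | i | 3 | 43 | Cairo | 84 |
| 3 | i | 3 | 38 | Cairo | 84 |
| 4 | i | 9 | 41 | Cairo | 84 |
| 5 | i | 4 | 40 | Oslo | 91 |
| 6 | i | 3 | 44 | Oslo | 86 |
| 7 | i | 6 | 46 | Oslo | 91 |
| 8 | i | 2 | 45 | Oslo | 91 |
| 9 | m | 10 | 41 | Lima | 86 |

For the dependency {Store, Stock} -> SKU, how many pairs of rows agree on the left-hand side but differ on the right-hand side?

4

(Store=i, Stock=Oslo): violating pairs (1,6), (5,6), (6,7), (6,8) — 4 pairs.
(Store=i, Stock=Cairo): all 3 rows agree on SKU — 0 pairs.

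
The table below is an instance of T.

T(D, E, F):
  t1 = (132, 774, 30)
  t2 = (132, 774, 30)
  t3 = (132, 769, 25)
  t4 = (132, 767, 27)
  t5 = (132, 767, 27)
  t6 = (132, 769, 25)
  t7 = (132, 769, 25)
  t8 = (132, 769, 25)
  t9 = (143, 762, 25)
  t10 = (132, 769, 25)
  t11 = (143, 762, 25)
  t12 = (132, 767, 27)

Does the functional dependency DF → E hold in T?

(D=132, F=30): rows 1, 2 → E = 774, 774 ✓
(D=132, F=25): rows 3, 6, 7, 8, 10 → E = 769, 769, 769, 769, 769 ✓
(D=132, F=27): rows 4, 5, 12 → E = 767, 767, 767 ✓
(D=143, F=25): rows 9, 11 → E = 762, 762 ✓
Every DF value is associated with a single E value, so DF → E holds.

Yes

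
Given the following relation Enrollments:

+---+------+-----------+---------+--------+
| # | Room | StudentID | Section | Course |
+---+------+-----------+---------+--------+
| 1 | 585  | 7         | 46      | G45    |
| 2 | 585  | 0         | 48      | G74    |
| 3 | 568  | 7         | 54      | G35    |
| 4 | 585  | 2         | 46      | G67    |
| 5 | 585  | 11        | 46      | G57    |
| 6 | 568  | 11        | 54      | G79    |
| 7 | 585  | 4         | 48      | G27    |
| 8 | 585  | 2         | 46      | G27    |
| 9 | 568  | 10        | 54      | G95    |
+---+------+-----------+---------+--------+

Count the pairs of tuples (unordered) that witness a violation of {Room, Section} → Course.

10

(Room=585, Section=46): violating pairs (1,4), (1,5), (1,8), (4,5), (4,8), (5,8) — 6 pairs.
(Room=585, Section=48): violating pairs (2,7) — 1 pair.
(Room=568, Section=54): violating pairs (3,6), (3,9), (6,9) — 3 pairs.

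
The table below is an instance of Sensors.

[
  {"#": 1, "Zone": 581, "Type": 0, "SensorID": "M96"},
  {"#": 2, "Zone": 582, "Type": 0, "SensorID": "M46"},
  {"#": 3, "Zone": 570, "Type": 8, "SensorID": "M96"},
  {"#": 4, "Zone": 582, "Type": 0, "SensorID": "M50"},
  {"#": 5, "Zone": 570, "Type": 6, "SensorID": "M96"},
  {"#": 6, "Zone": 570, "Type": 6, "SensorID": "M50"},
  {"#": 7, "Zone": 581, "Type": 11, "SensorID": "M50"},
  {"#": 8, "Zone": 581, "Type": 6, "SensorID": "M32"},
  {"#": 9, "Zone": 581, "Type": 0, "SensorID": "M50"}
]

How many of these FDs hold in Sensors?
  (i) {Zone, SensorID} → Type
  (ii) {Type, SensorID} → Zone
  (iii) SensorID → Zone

(i) {Zone, SensorID} → Type: (Zone=570, SensorID=M96): rows 3, 5 → Type takes values {8, 6} — violation; (Zone=581, SensorID=M50): rows 7, 9 → Type takes values {11, 0} — violation — fails.
(ii) {Type, SensorID} → Zone: (Type=0, SensorID=M50): rows 4, 9 → Zone takes values {582, 581} — violation — fails.
(iii) SensorID → Zone: SensorID=M96: rows 1, 3, 5 → Zone takes values {581, 570} — violation; SensorID=M50: rows 4, 6, 7, 9 → Zone takes values {582, 570, 581} — violation — fails.
None of the 3 dependencies hold.

0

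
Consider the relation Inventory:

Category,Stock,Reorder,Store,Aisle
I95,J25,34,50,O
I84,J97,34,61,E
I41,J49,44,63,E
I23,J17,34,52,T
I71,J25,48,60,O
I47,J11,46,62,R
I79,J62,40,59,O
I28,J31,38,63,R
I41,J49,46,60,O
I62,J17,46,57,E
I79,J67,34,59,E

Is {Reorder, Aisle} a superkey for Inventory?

No

Two distinct rows share (Reorder=34, Aisle=E), so {Reorder, Aisle} does not determine every attribute — not a superkey.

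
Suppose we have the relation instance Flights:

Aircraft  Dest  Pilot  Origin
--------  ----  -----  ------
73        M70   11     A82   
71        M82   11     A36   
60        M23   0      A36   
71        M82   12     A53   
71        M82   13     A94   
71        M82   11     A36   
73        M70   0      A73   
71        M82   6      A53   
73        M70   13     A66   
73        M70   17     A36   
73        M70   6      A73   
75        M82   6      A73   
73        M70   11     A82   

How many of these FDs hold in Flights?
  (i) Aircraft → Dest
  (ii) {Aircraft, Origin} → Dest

2

(i) Aircraft → Dest: every LHS value maps to a single RHS value — holds.
(ii) {Aircraft, Origin} → Dest: every LHS value maps to a single RHS value — holds.
2 of the 2 dependencies hold.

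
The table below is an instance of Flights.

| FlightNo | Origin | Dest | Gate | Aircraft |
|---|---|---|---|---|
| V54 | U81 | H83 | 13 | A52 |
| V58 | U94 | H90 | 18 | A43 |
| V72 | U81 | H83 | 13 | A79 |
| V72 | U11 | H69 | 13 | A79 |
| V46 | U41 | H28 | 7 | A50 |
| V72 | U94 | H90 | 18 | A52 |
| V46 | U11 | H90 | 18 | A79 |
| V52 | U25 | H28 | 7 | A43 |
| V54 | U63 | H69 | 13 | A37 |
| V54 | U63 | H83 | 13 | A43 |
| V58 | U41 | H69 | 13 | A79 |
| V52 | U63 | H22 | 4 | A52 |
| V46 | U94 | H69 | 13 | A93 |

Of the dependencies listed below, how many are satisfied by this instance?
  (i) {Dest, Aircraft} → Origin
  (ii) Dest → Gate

1

(i) {Dest, Aircraft} → Origin: (Dest=H69, Aircraft=A79): 2 rows → Origin takes values {U11, U41} — violation — fails.
(ii) Dest → Gate: every LHS value maps to a single RHS value — holds.
1 of the 2 dependencies holds.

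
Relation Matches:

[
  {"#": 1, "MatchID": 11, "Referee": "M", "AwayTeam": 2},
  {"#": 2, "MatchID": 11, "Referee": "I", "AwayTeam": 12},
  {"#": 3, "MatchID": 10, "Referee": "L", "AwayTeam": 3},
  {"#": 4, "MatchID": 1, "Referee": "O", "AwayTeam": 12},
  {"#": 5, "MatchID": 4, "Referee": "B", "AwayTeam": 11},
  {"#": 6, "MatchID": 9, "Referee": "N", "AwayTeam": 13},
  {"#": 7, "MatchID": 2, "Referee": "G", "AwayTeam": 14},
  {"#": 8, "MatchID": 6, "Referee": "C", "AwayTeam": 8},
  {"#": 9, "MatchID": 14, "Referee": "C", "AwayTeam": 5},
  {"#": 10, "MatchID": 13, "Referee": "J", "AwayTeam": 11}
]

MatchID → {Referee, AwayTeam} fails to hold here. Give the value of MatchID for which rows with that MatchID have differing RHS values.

11

MatchID=11: rows 1, 2 → {Referee,AwayTeam} takes values {(M, 2), (I, 12)} — violation
MatchID=10: row 3 → {Referee,AwayTeam} = (L, 3) ✓
MatchID=1: row 4 → {Referee,AwayTeam} = (O, 12) ✓
MatchID=4: row 5 → {Referee,AwayTeam} = (B, 11) ✓
MatchID=9: row 6 → {Referee,AwayTeam} = (N, 13) ✓
MatchID=2: row 7 → {Referee,AwayTeam} = (G, 14) ✓
MatchID=6: row 8 → {Referee,AwayTeam} = (C, 8) ✓
MatchID=14: row 9 → {Referee,AwayTeam} = (C, 5) ✓
MatchID=13: row 10 → {Referee,AwayTeam} = (J, 11) ✓
The only MatchID value with inconsistent RHS is MatchID=11.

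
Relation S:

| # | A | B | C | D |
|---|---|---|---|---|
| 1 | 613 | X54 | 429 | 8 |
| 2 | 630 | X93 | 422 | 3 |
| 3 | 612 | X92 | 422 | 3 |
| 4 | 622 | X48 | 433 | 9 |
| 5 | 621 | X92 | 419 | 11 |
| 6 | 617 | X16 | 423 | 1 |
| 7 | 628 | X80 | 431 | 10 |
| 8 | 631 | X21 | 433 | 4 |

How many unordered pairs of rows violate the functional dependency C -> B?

C=422: violating pairs (2,3) — 1 pair.
C=433: violating pairs (4,8) — 1 pair.

2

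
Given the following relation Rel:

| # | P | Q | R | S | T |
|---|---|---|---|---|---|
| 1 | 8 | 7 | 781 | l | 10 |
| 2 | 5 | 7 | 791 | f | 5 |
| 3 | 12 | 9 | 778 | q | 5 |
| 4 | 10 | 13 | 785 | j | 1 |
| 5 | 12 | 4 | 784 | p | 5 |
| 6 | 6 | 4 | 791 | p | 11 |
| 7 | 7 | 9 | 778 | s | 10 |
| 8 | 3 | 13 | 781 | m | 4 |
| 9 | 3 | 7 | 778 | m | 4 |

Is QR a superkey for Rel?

No

Rows 3 and 7 have the same QR value (Q=9, R=778) but are distinct tuples, so QR does not determine every attribute — not a superkey.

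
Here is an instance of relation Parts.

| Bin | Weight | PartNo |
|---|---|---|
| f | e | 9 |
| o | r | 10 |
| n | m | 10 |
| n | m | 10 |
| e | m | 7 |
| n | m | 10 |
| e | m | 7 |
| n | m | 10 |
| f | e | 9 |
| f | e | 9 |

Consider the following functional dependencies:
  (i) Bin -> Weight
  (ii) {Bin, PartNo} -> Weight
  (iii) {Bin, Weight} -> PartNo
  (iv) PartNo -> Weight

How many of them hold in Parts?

3

(i) Bin -> Weight: every LHS value maps to a single RHS value — holds.
(ii) {Bin, PartNo} -> Weight: every LHS value maps to a single RHS value — holds.
(iii) {Bin, Weight} -> PartNo: every LHS value maps to a single RHS value — holds.
(iv) PartNo -> Weight: PartNo=10: 5 rows → Weight takes values {r, m} — violation — fails.
3 of the 4 dependencies hold.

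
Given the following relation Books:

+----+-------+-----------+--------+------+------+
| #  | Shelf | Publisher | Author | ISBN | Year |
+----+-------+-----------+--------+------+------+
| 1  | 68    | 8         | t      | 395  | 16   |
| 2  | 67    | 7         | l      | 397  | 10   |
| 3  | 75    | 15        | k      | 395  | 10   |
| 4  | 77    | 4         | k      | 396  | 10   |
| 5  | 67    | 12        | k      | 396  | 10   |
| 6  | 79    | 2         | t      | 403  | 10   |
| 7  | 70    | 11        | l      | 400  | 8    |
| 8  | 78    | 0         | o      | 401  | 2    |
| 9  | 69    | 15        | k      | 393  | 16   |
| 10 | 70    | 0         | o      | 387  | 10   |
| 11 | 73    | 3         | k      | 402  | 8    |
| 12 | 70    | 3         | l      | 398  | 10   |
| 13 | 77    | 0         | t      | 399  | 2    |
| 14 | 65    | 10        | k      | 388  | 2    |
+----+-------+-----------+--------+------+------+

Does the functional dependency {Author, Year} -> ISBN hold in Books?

(Author=t, Year=16): row 1 → ISBN = 395 ✓
(Author=l, Year=10): rows 2, 12 → ISBN takes values {397, 398} — violation
(Author=k, Year=10): rows 3, 4, 5 → ISBN takes values {395, 396} — violation
(Author=t, Year=10): row 6 → ISBN = 403 ✓
(Author=l, Year=8): row 7 → ISBN = 400 ✓
(Author=o, Year=2): row 8 → ISBN = 401 ✓
(Author=k, Year=16): row 9 → ISBN = 393 ✓
(Author=o, Year=10): row 10 → ISBN = 387 ✓
(Author=k, Year=8): row 11 → ISBN = 402 ✓
(Author=t, Year=2): row 13 → ISBN = 399 ✓
(Author=k, Year=2): row 14 → ISBN = 388 ✓
Two rows agree on {Author, Year} but differ on ISBN, so {Author, Year} -> ISBN does not hold.

No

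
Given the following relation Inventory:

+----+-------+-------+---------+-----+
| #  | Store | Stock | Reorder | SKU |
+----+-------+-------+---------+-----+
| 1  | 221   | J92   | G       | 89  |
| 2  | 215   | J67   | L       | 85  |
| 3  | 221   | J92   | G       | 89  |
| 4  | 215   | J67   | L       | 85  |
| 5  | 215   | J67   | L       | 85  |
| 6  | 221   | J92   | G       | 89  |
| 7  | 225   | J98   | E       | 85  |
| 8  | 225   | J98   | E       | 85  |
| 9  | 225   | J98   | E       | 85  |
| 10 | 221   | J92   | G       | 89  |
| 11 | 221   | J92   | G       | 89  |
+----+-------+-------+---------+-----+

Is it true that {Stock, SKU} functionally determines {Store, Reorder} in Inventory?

Yes

(Stock=J92, SKU=89): rows 1, 3, 6, 10, 11 → {Store,Reorder} = (221, G), (221, G), (221, G), (221, G), (221, G) ✓
(Stock=J67, SKU=85): rows 2, 4, 5 → {Store,Reorder} = (215, L), (215, L), (215, L) ✓
(Stock=J98, SKU=85): rows 7, 8, 9 → {Store,Reorder} = (225, E), (225, E), (225, E) ✓
Every {Stock, SKU} value is associated with a single {Store, Reorder} value, so {Stock, SKU} → {Store, Reorder} holds.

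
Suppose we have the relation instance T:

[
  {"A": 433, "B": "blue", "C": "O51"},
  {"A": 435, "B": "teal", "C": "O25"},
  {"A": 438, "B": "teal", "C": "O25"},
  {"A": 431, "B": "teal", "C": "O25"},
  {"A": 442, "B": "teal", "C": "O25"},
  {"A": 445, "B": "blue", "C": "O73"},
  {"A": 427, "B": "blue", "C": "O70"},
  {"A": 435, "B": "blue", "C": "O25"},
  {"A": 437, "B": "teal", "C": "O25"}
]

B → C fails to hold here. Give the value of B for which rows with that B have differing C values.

blue

B=blue: 4 rows → C takes values {O51, O73, O70, O25} — violation
B=teal: 5 rows → C = O25, O25, O25, O25, O25 ✓
The only B value with inconsistent C is B=blue.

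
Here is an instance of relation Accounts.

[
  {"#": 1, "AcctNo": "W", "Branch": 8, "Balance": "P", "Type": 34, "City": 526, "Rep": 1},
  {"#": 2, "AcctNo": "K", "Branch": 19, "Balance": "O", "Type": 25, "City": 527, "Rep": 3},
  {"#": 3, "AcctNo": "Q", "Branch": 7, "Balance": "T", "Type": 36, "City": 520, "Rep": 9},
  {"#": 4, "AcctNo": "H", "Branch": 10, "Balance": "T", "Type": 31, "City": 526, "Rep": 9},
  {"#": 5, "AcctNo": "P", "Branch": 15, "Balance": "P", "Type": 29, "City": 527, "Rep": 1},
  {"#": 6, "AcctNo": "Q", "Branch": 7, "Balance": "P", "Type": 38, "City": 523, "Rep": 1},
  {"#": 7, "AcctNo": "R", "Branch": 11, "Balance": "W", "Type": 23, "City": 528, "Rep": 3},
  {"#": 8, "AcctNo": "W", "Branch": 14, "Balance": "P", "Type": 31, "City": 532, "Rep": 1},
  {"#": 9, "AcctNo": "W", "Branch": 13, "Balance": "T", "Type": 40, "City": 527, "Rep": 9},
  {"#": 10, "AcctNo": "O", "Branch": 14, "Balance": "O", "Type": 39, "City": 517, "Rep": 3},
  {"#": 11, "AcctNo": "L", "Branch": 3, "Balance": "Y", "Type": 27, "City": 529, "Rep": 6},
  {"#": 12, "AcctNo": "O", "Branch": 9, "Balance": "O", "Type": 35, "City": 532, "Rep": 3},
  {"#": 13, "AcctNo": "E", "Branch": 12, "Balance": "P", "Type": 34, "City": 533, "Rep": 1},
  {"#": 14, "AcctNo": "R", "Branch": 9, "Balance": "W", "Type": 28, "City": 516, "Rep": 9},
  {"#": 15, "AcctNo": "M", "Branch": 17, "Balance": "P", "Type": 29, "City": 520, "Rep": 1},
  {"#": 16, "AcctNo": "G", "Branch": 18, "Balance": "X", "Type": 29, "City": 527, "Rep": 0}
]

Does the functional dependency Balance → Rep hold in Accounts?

Balance=P: rows 1, 5, 6, 8, 13, 15 → Rep = 1, 1, 1, 1, 1, 1 ✓
Balance=O: rows 2, 10, 12 → Rep = 3, 3, 3 ✓
Balance=T: rows 3, 4, 9 → Rep = 9, 9, 9 ✓
Balance=W: rows 7, 14 → Rep takes values {3, 9} — violation
Balance=Y: row 11 → Rep = 6 ✓
Balance=X: row 16 → Rep = 0 ✓
Two rows agree on Balance but differ on Rep, so Balance → Rep does not hold.

No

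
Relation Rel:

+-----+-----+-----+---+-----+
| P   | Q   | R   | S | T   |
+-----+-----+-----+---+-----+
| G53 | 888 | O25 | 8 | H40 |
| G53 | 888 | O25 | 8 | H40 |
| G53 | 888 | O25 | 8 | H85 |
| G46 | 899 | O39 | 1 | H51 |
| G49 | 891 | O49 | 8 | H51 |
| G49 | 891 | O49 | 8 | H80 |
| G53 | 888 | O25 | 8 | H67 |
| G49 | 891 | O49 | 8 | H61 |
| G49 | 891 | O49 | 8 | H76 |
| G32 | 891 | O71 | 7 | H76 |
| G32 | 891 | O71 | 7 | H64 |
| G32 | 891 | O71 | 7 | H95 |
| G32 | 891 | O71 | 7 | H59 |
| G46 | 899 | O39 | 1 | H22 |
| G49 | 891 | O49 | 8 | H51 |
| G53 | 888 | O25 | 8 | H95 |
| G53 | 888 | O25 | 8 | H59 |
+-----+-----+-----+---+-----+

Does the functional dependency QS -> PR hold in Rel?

(Q=888, S=8): 6 rows → {P,R} = (G53, O25), (G53, O25), (G53, O25), (G53, O25), (G53, O25), (G53, O25) ✓
(Q=899, S=1): 2 rows → {P,R} = (G46, O39), (G46, O39) ✓
(Q=891, S=8): 5 rows → {P,R} = (G49, O49), (G49, O49), (G49, O49), (G49, O49), (G49, O49) ✓
(Q=891, S=7): 4 rows → {P,R} = (G32, O71), (G32, O71), (G32, O71), (G32, O71) ✓
Every QS value is associated with a single PR value, so QS -> PR holds.

Yes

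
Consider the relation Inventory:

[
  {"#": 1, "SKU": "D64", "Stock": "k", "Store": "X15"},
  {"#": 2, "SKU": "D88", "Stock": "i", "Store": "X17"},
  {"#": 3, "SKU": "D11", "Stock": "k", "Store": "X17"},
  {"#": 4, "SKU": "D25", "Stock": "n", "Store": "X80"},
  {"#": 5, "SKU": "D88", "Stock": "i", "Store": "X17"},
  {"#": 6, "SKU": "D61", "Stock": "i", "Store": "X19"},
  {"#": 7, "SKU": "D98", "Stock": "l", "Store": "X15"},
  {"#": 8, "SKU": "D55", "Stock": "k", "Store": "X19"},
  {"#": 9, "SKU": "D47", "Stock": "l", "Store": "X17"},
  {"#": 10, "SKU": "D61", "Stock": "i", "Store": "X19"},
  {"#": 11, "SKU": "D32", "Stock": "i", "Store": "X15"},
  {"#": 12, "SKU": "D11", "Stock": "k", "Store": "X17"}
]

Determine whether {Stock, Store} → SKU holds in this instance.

(Stock=k, Store=X15): row 1 → SKU = D64 ✓
(Stock=i, Store=X17): rows 2, 5 → SKU = D88, D88 ✓
(Stock=k, Store=X17): rows 3, 12 → SKU = D11, D11 ✓
(Stock=n, Store=X80): row 4 → SKU = D25 ✓
(Stock=i, Store=X19): rows 6, 10 → SKU = D61, D61 ✓
(Stock=l, Store=X15): row 7 → SKU = D98 ✓
(Stock=k, Store=X19): row 8 → SKU = D55 ✓
(Stock=l, Store=X17): row 9 → SKU = D47 ✓
(Stock=i, Store=X15): row 11 → SKU = D32 ✓
Every {Stock, Store} value is associated with a single SKU value, so {Stock, Store} → SKU holds.

Yes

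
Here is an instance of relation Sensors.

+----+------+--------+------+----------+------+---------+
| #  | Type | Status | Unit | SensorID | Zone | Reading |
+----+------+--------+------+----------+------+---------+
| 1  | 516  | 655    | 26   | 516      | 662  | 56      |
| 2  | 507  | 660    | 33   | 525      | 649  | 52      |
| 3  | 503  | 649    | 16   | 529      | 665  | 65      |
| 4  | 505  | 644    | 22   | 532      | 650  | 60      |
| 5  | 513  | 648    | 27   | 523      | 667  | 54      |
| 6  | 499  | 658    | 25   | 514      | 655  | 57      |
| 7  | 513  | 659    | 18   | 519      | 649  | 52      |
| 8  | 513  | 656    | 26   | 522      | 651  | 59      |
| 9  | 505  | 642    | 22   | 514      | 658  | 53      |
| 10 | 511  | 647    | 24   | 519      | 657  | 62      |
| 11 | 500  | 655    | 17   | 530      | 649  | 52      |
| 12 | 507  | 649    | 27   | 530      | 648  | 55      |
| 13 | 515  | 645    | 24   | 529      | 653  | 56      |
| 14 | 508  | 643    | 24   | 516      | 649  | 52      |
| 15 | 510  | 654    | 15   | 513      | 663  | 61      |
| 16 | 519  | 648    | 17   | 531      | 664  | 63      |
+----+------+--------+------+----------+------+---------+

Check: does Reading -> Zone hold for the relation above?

Reading=56: rows 1, 13 → Zone takes values {662, 653} — violation
Reading=52: rows 2, 7, 11, 14 → Zone = 649, 649, 649, 649 ✓
Reading=65: row 3 → Zone = 665 ✓
Reading=60: row 4 → Zone = 650 ✓
Reading=54: row 5 → Zone = 667 ✓
Reading=57: row 6 → Zone = 655 ✓
Reading=59: row 8 → Zone = 651 ✓
Reading=53: row 9 → Zone = 658 ✓
Reading=62: row 10 → Zone = 657 ✓
Reading=55: row 12 → Zone = 648 ✓
Reading=61: row 15 → Zone = 663 ✓
Reading=63: row 16 → Zone = 664 ✓
Two rows agree on Reading but differ on Zone, so Reading -> Zone does not hold.

No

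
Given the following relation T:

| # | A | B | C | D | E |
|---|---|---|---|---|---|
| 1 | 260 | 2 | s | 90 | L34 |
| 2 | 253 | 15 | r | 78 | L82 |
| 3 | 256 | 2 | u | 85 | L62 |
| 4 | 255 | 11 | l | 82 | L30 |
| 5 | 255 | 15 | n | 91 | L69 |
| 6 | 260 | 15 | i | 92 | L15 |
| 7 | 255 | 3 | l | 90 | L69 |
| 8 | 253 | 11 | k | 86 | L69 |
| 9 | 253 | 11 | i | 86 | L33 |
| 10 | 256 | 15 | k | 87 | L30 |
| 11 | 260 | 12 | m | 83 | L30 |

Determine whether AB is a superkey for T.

No

Rows 8 and 9 have the same AB value (A=253, B=11) but are distinct tuples, so AB does not determine every attribute — not a superkey.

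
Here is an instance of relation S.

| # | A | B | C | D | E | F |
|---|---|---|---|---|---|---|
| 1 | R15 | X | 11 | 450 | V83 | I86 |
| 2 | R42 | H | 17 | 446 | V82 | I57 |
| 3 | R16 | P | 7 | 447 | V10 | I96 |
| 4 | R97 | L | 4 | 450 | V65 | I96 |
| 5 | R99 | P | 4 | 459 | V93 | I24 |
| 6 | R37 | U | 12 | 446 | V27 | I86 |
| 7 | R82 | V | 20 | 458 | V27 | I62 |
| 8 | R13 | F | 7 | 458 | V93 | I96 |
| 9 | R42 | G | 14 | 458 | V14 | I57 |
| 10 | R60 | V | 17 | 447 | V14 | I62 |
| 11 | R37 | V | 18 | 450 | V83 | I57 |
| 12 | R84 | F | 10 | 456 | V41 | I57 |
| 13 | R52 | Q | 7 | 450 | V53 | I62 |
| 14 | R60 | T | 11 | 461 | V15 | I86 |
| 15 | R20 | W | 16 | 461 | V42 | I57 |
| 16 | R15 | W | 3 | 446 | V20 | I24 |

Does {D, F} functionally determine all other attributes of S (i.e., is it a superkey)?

All 16 rows have distinct {D, F} values, so {D, F} → (all attributes) holds and {D, F} is a superkey.

Yes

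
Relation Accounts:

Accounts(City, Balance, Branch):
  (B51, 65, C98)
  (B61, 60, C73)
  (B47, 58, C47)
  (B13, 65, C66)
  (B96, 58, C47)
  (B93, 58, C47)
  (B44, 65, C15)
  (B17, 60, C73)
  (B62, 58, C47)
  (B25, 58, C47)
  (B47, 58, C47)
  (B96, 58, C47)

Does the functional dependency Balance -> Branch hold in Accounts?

No

Balance=65: 3 rows → Branch takes values {C98, C66, C15} — violation
Balance=60: 2 rows → Branch = C73, C73 ✓
Balance=58: 7 rows → Branch = C47, C47, C47, C47, C47, C47, C47 ✓
Two rows agree on Balance but differ on Branch, so Balance -> Branch does not hold.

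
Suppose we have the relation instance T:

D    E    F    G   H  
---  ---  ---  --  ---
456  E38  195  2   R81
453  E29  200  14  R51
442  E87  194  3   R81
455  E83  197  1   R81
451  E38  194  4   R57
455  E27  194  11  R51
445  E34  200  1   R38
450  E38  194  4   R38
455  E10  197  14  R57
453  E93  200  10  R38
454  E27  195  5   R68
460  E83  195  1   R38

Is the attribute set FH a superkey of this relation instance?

No

Two distinct rows share (F=200, H=R38), so FH does not determine every attribute — not a superkey.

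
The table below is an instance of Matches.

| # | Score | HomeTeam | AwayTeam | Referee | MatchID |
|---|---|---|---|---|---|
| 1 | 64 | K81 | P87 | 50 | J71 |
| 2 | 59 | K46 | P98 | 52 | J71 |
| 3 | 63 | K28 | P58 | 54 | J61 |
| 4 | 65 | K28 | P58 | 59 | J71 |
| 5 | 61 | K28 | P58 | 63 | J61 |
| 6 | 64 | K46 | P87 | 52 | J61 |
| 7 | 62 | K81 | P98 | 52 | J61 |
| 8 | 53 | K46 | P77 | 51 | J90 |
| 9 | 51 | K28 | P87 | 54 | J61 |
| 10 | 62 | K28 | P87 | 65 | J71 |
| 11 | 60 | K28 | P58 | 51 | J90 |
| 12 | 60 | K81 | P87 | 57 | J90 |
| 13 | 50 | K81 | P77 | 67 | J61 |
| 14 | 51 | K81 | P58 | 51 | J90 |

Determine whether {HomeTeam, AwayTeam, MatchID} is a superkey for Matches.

No

Rows 3 and 5 have the same {HomeTeam, AwayTeam, MatchID} value (HomeTeam=K28, AwayTeam=P58, MatchID=J61) but are distinct tuples, so {HomeTeam, AwayTeam, MatchID} does not determine every attribute — not a superkey.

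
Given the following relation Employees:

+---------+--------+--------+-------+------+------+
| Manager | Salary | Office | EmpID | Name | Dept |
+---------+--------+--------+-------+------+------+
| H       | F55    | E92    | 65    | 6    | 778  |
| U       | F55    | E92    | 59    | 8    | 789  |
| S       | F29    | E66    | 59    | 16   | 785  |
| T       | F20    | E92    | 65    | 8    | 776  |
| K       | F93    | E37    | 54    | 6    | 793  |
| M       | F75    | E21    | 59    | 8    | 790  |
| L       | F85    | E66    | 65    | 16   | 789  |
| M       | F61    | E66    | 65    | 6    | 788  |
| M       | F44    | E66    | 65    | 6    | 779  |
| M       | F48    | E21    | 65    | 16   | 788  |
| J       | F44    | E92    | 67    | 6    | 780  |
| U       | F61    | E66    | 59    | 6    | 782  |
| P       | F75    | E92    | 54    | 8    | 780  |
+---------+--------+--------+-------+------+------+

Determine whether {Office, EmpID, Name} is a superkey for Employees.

Two distinct rows share (Office=E66, EmpID=65, Name=6), so {Office, EmpID, Name} does not determine every attribute — not a superkey.

No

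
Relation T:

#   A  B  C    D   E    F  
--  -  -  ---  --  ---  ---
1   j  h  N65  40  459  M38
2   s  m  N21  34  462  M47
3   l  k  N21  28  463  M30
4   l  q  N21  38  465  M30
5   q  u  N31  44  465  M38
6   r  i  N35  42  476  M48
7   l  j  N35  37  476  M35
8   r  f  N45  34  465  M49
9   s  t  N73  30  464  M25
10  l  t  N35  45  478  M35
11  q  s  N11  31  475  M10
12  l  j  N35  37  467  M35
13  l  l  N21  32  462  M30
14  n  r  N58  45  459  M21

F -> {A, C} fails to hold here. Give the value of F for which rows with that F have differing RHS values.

F=M38: rows 1, 5 → {A,C} takes values {(j, N65), (q, N31)} — violation
F=M47: row 2 → {A,C} = (s, N21) ✓
F=M30: rows 3, 4, 13 → {A,C} = (l, N21), (l, N21), (l, N21) ✓
F=M48: row 6 → {A,C} = (r, N35) ✓
F=M35: rows 7, 10, 12 → {A,C} = (l, N35), (l, N35), (l, N35) ✓
F=M49: row 8 → {A,C} = (r, N45) ✓
F=M25: row 9 → {A,C} = (s, N73) ✓
F=M10: row 11 → {A,C} = (q, N11) ✓
F=M21: row 14 → {A,C} = (n, N58) ✓
The only F value with inconsistent RHS is F=M38.

M38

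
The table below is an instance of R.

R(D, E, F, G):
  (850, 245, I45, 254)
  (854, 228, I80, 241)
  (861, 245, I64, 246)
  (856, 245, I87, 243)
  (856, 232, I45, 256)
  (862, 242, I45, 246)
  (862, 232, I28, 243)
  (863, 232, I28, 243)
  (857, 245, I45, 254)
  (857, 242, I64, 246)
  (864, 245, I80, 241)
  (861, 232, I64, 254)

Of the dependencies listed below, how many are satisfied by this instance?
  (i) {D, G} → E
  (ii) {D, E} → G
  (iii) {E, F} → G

3

(i) {D, G} → E: every LHS value maps to a single RHS value — holds.
(ii) {D, E} → G: every LHS value maps to a single RHS value — holds.
(iii) {E, F} → G: every LHS value maps to a single RHS value — holds.
3 of the 3 dependencies hold.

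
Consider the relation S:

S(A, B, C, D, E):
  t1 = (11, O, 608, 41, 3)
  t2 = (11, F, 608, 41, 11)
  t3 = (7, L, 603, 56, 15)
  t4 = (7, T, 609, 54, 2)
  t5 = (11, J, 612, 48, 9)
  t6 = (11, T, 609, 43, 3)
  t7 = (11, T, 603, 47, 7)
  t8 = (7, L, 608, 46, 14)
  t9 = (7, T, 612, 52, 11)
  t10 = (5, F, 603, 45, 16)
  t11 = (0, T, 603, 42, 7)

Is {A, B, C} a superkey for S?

Yes

All 11 rows have distinct {A, B, C} values, so {A, B, C} → (all attributes) holds and {A, B, C} is a superkey.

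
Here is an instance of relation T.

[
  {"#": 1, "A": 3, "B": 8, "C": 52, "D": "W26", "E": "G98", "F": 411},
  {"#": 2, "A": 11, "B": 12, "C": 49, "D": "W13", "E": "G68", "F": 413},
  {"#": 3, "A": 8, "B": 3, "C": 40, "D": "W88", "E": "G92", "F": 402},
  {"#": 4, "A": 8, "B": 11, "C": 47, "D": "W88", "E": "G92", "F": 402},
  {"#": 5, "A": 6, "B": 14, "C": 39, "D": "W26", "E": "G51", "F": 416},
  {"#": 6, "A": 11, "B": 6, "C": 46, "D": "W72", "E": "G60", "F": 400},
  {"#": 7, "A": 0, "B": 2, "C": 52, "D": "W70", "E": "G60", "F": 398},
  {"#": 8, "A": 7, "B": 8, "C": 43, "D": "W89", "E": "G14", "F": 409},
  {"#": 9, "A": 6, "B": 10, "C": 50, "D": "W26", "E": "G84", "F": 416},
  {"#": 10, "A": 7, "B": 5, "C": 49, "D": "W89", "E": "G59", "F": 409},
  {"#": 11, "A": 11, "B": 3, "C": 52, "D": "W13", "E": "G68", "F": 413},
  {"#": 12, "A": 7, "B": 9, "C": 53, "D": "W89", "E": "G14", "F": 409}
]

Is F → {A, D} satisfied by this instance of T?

Yes

F=411: row 1 → {A,D} = (3, W26) ✓
F=413: rows 2, 11 → {A,D} = (11, W13), (11, W13) ✓
F=402: rows 3, 4 → {A,D} = (8, W88), (8, W88) ✓
F=416: rows 5, 9 → {A,D} = (6, W26), (6, W26) ✓
F=400: row 6 → {A,D} = (11, W72) ✓
F=398: row 7 → {A,D} = (0, W70) ✓
F=409: rows 8, 10, 12 → {A,D} = (7, W89), (7, W89), (7, W89) ✓
Every F value is associated with a single {A, D} value, so F → {A, D} holds.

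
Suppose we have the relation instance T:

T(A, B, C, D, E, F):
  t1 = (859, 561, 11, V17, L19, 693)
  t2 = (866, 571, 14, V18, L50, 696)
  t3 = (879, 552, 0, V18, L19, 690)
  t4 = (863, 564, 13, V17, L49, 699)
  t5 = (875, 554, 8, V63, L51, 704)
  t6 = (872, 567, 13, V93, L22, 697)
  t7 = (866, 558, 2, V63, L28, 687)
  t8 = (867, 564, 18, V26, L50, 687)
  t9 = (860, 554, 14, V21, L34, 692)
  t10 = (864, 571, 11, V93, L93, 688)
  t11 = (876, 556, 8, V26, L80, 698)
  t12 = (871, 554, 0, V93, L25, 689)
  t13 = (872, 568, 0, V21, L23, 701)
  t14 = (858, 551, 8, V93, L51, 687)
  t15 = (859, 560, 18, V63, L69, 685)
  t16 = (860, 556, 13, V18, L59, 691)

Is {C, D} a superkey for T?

All 16 rows have distinct {C, D} values, so {C, D} → (all attributes) holds and {C, D} is a superkey.

Yes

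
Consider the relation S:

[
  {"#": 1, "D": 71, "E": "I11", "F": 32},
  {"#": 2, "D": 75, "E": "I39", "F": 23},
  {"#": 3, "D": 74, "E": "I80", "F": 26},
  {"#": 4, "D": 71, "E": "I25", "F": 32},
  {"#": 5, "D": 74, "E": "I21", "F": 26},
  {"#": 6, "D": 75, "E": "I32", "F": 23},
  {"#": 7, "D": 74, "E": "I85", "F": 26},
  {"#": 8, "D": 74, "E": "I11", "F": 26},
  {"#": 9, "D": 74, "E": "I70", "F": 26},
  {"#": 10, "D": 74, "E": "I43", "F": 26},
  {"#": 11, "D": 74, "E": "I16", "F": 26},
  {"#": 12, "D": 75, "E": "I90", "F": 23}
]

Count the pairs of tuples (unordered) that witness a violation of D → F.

0

D=71: all 2 rows agree on F — 0 pairs.
D=75: all 3 rows agree on F — 0 pairs.
D=74: all 7 rows agree on F — 0 pairs.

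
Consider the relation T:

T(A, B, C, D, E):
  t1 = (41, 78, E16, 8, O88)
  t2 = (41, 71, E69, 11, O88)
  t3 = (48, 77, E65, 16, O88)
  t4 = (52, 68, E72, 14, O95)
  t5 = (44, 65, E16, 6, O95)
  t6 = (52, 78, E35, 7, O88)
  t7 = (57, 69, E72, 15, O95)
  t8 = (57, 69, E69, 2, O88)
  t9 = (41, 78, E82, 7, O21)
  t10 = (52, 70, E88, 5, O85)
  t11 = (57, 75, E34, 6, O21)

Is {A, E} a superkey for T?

Rows 1 and 2 have the same {A, E} value (A=41, E=O88) but are distinct tuples, so {A, E} does not determine every attribute — not a superkey.

No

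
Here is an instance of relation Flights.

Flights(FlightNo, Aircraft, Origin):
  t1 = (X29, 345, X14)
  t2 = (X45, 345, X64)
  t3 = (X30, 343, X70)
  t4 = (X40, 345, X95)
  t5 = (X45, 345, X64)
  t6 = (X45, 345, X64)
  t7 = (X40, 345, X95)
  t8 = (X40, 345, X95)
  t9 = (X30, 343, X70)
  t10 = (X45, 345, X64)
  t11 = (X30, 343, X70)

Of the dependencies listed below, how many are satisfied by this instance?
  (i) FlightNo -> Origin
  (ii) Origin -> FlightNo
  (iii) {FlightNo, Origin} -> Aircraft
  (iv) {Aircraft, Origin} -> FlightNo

(i) FlightNo -> Origin: every LHS value maps to a single RHS value — holds.
(ii) Origin -> FlightNo: every LHS value maps to a single RHS value — holds.
(iii) {FlightNo, Origin} -> Aircraft: every LHS value maps to a single RHS value — holds.
(iv) {Aircraft, Origin} -> FlightNo: every LHS value maps to a single RHS value — holds.
4 of the 4 dependencies hold.

4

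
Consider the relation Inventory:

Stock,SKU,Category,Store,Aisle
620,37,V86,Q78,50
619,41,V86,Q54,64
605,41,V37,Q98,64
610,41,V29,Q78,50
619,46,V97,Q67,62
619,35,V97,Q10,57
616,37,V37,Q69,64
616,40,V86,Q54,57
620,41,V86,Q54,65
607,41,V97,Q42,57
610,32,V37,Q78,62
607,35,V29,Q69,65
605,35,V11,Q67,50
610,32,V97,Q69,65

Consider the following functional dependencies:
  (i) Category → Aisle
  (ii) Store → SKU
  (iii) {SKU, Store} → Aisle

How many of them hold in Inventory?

(i) Category → Aisle: Category=V86: 4 rows → Aisle takes values {50, 64, 57, 65} — violation; Category=V37: 3 rows → Aisle takes values {64, 62} — violation; Category=V29: 2 rows → Aisle takes values {50, 65} — violation; Category=V97: 4 rows → Aisle takes values {62, 57, 65} — violation — fails.
(ii) Store → SKU: Store=Q78: 3 rows → SKU takes values {37, 41, 32} — violation; Store=Q54: 3 rows → SKU takes values {41, 40} — violation; Store=Q67: 2 rows → SKU takes values {46, 35} — violation; Store=Q69: 3 rows → SKU takes values {37, 35, 32} — violation — fails.
(iii) {SKU, Store} → Aisle: (SKU=41, Store=Q54): 2 rows → Aisle takes values {64, 65} — violation — fails.
None of the 3 dependencies hold.

0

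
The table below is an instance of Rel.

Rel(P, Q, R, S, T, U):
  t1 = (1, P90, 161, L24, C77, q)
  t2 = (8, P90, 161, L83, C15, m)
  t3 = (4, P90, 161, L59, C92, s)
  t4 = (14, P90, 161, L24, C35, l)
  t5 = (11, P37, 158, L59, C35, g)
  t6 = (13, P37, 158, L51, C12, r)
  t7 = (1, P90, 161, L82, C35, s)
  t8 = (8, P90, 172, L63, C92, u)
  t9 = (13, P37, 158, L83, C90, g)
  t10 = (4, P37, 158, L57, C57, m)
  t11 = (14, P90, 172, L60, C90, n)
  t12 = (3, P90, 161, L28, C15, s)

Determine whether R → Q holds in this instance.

Yes

R=161: rows 1, 2, 3, 4, 7, 12 → Q = P90, P90, P90, P90, P90, P90 ✓
R=158: rows 5, 6, 9, 10 → Q = P37, P37, P37, P37 ✓
R=172: rows 8, 11 → Q = P90, P90 ✓
Every R value is associated with a single Q value, so R → Q holds.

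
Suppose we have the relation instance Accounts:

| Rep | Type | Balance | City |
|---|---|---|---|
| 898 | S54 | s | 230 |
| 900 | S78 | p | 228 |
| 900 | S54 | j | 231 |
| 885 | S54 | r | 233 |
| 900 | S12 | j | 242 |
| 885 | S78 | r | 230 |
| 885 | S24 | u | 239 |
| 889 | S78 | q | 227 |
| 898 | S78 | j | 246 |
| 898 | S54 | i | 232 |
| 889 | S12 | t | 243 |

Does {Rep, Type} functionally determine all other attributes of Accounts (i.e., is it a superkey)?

No

Two distinct rows share (Rep=898, Type=S54), so {Rep, Type} does not determine every attribute — not a superkey.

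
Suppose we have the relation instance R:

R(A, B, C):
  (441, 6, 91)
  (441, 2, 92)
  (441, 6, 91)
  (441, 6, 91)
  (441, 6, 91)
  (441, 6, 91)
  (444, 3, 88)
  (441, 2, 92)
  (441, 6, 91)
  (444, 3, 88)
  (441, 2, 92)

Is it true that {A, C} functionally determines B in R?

(A=441, C=91): 6 rows → B = 6, 6, 6, 6, 6, 6 ✓
(A=441, C=92): 3 rows → B = 2, 2, 2 ✓
(A=444, C=88): 2 rows → B = 3, 3 ✓
Every {A, C} value is associated with a single B value, so {A, C} -> B holds.

Yes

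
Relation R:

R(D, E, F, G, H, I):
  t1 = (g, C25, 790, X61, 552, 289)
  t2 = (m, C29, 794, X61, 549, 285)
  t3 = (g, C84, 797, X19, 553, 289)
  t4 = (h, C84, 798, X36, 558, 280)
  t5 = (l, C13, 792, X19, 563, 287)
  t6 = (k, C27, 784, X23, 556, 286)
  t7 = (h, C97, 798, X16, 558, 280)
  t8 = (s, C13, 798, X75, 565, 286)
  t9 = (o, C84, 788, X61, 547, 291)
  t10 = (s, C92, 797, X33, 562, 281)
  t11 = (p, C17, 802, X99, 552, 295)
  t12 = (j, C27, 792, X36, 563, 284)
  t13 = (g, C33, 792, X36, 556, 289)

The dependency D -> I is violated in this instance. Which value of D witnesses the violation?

D=g: rows 1, 3, 13 → I = 289, 289, 289 ✓
D=m: row 2 → I = 285 ✓
D=h: rows 4, 7 → I = 280, 280 ✓
D=l: row 5 → I = 287 ✓
D=k: row 6 → I = 286 ✓
D=s: rows 8, 10 → I takes values {286, 281} — violation
D=o: row 9 → I = 291 ✓
D=p: row 11 → I = 295 ✓
D=j: row 12 → I = 284 ✓
The only D value with inconsistent I is D=s.

s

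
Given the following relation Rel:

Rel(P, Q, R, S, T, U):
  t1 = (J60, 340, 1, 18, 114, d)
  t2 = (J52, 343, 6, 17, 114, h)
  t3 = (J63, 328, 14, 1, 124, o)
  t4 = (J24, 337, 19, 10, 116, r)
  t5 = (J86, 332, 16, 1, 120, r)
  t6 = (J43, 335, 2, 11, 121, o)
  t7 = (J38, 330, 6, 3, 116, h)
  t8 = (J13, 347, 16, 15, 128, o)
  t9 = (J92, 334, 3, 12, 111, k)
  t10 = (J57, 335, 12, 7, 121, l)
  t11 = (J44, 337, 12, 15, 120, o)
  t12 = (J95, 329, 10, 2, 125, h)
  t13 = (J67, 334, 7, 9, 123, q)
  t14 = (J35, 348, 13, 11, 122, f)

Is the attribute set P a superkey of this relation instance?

Yes

All 14 rows have distinct P values, so P → (all attributes) holds and P is a superkey.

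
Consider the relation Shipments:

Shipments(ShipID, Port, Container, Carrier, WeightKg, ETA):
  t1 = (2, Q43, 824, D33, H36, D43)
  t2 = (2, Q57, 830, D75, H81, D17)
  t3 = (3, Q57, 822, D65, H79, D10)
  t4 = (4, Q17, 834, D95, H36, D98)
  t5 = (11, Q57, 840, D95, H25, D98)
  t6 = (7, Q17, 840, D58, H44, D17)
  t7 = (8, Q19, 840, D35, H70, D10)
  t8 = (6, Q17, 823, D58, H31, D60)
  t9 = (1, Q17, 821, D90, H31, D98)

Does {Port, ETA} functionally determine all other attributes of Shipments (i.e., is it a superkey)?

Rows 4 and 9 have the same {Port, ETA} value (Port=Q17, ETA=D98) but are distinct tuples, so {Port, ETA} does not determine every attribute — not a superkey.

No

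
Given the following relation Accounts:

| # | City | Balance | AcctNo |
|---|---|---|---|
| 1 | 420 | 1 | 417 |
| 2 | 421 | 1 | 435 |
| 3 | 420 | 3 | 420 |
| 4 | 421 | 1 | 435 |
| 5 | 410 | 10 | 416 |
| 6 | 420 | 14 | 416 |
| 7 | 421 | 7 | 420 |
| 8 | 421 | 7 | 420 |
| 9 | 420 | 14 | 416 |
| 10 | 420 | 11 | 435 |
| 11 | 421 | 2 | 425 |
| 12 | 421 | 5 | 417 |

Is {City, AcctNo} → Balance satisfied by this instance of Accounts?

(City=420, AcctNo=417): row 1 → Balance = 1 ✓
(City=421, AcctNo=435): rows 2, 4 → Balance = 1, 1 ✓
(City=420, AcctNo=420): row 3 → Balance = 3 ✓
(City=410, AcctNo=416): row 5 → Balance = 10 ✓
(City=420, AcctNo=416): rows 6, 9 → Balance = 14, 14 ✓
(City=421, AcctNo=420): rows 7, 8 → Balance = 7, 7 ✓
(City=420, AcctNo=435): row 10 → Balance = 11 ✓
(City=421, AcctNo=425): row 11 → Balance = 2 ✓
(City=421, AcctNo=417): row 12 → Balance = 5 ✓
Every {City, AcctNo} value is associated with a single Balance value, so {City, AcctNo} → Balance holds.

Yes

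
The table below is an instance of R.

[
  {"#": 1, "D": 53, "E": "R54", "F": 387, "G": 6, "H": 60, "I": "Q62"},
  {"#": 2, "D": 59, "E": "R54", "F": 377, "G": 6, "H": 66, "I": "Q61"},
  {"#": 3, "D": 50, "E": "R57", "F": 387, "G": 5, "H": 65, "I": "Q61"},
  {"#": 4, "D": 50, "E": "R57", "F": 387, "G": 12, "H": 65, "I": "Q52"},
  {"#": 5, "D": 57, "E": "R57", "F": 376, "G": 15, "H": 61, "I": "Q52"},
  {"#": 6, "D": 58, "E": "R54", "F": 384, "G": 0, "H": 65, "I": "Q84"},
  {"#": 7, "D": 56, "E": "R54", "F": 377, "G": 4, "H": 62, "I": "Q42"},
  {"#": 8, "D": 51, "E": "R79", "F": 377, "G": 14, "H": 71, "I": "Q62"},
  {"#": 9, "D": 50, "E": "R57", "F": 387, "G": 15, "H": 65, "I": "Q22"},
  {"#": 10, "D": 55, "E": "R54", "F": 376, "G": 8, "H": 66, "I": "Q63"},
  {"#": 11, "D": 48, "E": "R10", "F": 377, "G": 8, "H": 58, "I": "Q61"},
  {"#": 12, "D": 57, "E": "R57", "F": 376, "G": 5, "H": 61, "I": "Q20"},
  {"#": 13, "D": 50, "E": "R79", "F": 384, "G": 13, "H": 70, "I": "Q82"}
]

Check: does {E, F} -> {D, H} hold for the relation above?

No

(E=R54, F=387): row 1 → {D,H} = (53, 60) ✓
(E=R54, F=377): rows 2, 7 → {D,H} takes values {(59, 66), (56, 62)} — violation
(E=R57, F=387): rows 3, 4, 9 → {D,H} = (50, 65), (50, 65), (50, 65) ✓
(E=R57, F=376): rows 5, 12 → {D,H} = (57, 61), (57, 61) ✓
(E=R54, F=384): row 6 → {D,H} = (58, 65) ✓
(E=R79, F=377): row 8 → {D,H} = (51, 71) ✓
(E=R54, F=376): row 10 → {D,H} = (55, 66) ✓
(E=R10, F=377): row 11 → {D,H} = (48, 58) ✓
(E=R79, F=384): row 13 → {D,H} = (50, 70) ✓
Two rows agree on {E, F} but differ on {D, H}, so {E, F} -> {D, H} does not hold.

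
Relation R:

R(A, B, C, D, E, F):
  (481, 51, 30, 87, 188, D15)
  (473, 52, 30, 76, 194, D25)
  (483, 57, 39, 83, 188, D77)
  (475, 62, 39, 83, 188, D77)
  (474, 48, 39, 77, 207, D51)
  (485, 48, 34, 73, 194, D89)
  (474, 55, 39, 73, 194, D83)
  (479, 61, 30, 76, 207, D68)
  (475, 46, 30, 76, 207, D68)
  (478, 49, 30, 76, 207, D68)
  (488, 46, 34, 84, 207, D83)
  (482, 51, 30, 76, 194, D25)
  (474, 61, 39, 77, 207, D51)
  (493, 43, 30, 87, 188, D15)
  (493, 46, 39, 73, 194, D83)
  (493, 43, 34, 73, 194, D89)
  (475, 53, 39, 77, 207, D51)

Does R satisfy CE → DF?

(C=30, E=188): 2 rows → {D,F} = (87, D15), (87, D15) ✓
(C=30, E=194): 2 rows → {D,F} = (76, D25), (76, D25) ✓
(C=39, E=188): 2 rows → {D,F} = (83, D77), (83, D77) ✓
(C=39, E=207): 3 rows → {D,F} = (77, D51), (77, D51), (77, D51) ✓
(C=34, E=194): 2 rows → {D,F} = (73, D89), (73, D89) ✓
(C=39, E=194): 2 rows → {D,F} = (73, D83), (73, D83) ✓
(C=30, E=207): 3 rows → {D,F} = (76, D68), (76, D68), (76, D68) ✓
(C=34, E=207): 1 row → {D,F} = (84, D83) ✓
Every CE value is associated with a single DF value, so CE → DF holds.

Yes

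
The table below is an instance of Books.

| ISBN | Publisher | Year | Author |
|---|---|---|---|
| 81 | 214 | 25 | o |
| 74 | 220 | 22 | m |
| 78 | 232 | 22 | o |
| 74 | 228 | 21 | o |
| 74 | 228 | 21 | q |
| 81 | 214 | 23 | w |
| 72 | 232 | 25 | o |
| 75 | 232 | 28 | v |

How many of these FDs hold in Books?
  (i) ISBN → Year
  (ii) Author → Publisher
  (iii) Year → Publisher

0

(i) ISBN → Year: ISBN=81: 2 rows → Year takes values {25, 23} — violation; ISBN=74: 3 rows → Year takes values {22, 21} — violation — fails.
(ii) Author → Publisher: Author=o: 4 rows → Publisher takes values {214, 232, 228} — violation — fails.
(iii) Year → Publisher: Year=25: 2 rows → Publisher takes values {214, 232} — violation; Year=22: 2 rows → Publisher takes values {220, 232} — violation — fails.
None of the 3 dependencies hold.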